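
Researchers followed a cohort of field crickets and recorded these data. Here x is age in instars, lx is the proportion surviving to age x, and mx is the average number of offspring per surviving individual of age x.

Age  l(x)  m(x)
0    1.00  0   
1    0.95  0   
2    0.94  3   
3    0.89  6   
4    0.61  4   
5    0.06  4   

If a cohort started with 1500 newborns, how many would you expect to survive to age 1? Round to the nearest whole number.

1425

Expected survivors = N0 · l_1 = 1500 × 0.95 = 1425 → 1425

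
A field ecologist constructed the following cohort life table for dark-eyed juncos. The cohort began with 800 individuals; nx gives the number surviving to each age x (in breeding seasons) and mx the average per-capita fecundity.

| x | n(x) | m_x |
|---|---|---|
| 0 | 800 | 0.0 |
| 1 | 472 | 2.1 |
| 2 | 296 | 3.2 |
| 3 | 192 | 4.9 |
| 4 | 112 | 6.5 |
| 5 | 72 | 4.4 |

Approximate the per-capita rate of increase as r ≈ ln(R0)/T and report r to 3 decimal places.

0.612

lx = nx/n0 = nx/800: 1, 0.59, 0.37, 0.24, 0.14, 0.09
R0 = Σ lx·mx = 0 + 1.239 + 1.184 + 1.176 + 0.91 + 0.396 = 4.905
Σ x·lx·mx = 12.755; T = 12.755/4.905 = 2.60041…
r ≈ ln(R0)/T = ln(4.905)/2.60041… = 0.61154… → 0.612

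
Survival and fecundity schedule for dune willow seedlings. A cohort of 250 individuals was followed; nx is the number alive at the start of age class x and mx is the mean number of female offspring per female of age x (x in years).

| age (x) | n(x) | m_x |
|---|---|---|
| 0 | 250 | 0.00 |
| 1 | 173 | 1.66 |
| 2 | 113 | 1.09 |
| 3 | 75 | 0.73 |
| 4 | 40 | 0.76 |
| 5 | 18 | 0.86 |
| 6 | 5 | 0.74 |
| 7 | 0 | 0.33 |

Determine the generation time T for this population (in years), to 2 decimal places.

1.79

lx = nx/n0 = nx/250: 1, 0.692, 0.452, 0.3, 0.16, 0.072, 0.02, 0
lx·mx: 0, 1.14872, 0.49268, 0.219, 0.1216, 0.06192, 0.0148, 0 → R0 = 2.05872
x·lx·mx: 0, 1.14872, 0.98536, 0.657, 0.4864, 0.3096, 0.0888, 0 → Σ = 3.67588
T = 3.67588 / 2.05872 = 1.785517… → 1.79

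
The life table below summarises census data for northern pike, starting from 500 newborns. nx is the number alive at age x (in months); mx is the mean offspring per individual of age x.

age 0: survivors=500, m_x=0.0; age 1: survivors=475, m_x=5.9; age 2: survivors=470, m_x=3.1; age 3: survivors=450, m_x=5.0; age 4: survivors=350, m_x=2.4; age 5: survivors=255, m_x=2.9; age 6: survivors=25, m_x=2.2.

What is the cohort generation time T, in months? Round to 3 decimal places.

2.438

lx = nx/n0 = nx/500: 1, 0.95, 0.94, 0.9, 0.7, 0.51, 0.05
lx·mx: 0, 5.605, 2.914, 4.5, 1.68, 1.479, 0.11 → R0 = 16.288
x·lx·mx: 0, 5.605, 5.828, 13.5, 6.72, 7.395, 0.66 → Σ = 39.708
T = 39.708 / 16.288 = 2.437868… → 2.438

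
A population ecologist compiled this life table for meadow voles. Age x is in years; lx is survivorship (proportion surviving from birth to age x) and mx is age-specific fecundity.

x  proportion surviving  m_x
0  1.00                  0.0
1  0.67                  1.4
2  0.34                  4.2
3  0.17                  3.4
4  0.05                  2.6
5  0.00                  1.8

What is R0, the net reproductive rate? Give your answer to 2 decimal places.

3.07

lx·mx by age: 0, 0.938, 1.428, 0.578, 0.13, 0
R0 = Σ lx·mx = 3.074 → 3.07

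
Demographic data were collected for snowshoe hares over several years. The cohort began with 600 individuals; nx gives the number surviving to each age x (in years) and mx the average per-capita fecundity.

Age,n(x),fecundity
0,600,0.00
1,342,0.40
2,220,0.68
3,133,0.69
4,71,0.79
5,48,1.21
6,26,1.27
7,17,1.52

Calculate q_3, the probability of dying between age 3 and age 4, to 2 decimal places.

lx = nx/n0 = nx/600: 1, 0.57, 0.36667…, 0.22167…, 0.11833…, 0.08, 0.04333…, 0.02833…
q_3 = (l_3 − l_4) / l_3 = (0.221667… − 0.118333…) / 0.221667…
     = 0.103333… / 0.221667… = 0.466165… → 0.47

0.47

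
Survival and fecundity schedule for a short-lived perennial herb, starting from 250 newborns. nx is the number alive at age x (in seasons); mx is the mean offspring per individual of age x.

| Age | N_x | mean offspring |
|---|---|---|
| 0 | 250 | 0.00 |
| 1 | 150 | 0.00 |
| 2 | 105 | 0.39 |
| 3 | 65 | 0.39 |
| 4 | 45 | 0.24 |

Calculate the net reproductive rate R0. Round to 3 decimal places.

lx = nx/n0 = nx/250: 1, 0.6, 0.42, 0.26, 0.18
lx·mx by age: 0, 0, 0.1638, 0.1014, 0.0432
R0 = Σ lx·mx = 0.3084 → 0.308

0.308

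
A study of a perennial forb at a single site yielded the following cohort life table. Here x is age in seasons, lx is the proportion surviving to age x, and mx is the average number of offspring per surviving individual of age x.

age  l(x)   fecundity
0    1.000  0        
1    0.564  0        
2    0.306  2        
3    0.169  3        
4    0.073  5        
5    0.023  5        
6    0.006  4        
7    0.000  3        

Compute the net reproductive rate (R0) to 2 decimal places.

1.62

lx·mx by age: 0, 0, 0.612, 0.507, 0.365, 0.115, 0.024, 0
R0 = Σ lx·mx = 1.623 → 1.62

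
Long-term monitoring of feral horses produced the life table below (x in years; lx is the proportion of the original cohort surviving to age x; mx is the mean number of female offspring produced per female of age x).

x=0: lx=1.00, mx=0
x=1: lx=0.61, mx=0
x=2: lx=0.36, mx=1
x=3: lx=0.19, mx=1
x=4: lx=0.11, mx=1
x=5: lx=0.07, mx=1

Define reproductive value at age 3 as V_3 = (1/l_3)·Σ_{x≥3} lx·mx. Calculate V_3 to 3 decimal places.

lx·mx for x ≥ 3: 0.19, 0.11, 0.07 → sum = 0.37
V_3 = 0.37 / l_3 = 0.37 / 0.19 = 1.947368… → 1.947

1.947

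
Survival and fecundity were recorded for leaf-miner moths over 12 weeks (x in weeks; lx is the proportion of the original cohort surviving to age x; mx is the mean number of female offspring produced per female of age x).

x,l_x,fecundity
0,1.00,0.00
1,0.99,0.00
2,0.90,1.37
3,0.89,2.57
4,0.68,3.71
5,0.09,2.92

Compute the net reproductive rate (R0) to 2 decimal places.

6.31

lx·mx by age: 0, 0, 1.233, 2.2873, 2.5228, 0.2628
R0 = Σ lx·mx = 6.3059 → 6.31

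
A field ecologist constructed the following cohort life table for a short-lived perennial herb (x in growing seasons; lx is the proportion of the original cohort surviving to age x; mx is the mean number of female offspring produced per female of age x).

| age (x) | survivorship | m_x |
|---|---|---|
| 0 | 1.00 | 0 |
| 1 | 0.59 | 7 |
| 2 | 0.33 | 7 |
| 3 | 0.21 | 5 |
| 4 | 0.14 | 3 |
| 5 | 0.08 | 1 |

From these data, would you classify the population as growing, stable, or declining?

growing

R0 = Σ lx·mx = 0 + 4.13 + 2.31 + 1.05 + 0.42 + 0.08 = 7.99
R0 > 1, so the population is growing.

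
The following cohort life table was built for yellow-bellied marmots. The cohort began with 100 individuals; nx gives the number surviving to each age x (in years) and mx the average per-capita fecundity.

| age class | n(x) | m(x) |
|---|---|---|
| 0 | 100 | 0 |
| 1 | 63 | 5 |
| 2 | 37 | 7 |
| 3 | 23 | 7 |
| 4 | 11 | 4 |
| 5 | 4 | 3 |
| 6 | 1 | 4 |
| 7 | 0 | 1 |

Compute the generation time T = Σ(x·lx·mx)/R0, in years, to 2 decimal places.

1.98

lx = nx/n0 = nx/100: 1, 0.63, 0.37, 0.23, 0.11, 0.04, 0.01, 0
lx·mx: 0, 3.15, 2.59, 1.61, 0.44, 0.12, 0.04, 0 → R0 = 7.95
x·lx·mx: 0, 3.15, 5.18, 4.83, 1.76, 0.6, 0.24, 0 → Σ = 15.76
T = 15.76 / 7.95 = 1.98239… → 1.98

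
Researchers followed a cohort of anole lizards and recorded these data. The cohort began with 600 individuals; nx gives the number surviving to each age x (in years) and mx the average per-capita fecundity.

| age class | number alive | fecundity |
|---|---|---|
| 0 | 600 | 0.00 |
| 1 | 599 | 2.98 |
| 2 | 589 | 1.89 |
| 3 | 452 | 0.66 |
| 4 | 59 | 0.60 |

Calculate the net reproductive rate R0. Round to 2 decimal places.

5.39

lx = nx/n0 = nx/600: 1, 0.99833…, 0.98167…, 0.75333…, 0.09833…
lx·mx by age: 0, 2.975033…, 1.85535…, 0.4972…, 0.059…
R0 = Σ lx·mx = 5.386583… → 5.39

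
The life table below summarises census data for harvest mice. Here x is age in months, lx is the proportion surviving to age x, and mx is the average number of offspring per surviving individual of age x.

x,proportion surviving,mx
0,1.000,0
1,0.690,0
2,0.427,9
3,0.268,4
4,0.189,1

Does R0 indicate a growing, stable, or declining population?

R0 = Σ lx·mx = 0 + 0 + 3.843 + 1.072 + 0.189 = 5.104
R0 > 1, so the population is growing.

growing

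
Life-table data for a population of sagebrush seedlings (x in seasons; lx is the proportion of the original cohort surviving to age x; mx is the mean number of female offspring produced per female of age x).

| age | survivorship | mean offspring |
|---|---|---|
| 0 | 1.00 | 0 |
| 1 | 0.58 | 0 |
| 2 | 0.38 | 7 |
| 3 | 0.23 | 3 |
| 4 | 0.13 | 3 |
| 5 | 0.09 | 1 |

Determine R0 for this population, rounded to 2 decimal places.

3.83

lx·mx by age: 0, 0, 2.66, 0.69, 0.39, 0.09
R0 = Σ lx·mx = 3.83 → 3.83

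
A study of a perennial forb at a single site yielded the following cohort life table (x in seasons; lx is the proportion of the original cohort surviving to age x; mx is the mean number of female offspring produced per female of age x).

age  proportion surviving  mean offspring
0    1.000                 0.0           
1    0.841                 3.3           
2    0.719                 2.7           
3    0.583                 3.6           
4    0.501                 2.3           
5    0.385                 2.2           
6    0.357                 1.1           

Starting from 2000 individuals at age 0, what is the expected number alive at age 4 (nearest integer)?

1002

Expected survivors = N0 · l_4 = 2000 × 0.501 = 1002 → 1002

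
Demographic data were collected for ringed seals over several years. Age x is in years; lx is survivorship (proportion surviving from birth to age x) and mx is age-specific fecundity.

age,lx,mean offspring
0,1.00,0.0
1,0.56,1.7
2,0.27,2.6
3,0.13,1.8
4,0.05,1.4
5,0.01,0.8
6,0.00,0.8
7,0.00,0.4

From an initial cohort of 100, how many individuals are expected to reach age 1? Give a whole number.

Expected survivors = N0 · l_1 = 100 × 0.56 = 56 → 56

56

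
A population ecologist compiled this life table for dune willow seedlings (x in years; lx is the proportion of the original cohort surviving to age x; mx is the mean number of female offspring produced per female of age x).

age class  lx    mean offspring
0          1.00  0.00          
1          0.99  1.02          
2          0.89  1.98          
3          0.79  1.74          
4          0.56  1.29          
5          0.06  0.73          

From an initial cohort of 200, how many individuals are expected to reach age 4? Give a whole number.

Expected survivors = N0 · l_4 = 200 × 0.56 = 112 → 112

112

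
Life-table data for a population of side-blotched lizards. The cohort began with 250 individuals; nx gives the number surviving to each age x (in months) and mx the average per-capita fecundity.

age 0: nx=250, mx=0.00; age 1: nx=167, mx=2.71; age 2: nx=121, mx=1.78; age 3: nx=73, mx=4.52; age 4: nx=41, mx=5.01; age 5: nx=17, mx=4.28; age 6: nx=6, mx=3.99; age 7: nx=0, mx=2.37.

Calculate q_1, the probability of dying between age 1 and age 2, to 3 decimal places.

lx = nx/n0 = nx/250: 1, 0.668, 0.484, 0.292, 0.164, 0.068, 0.024, 0
q_1 = (l_1 − l_2) / l_1 = (0.668 − 0.484) / 0.668
     = 0.184 / 0.668 = 0.275449… → 0.275

0.275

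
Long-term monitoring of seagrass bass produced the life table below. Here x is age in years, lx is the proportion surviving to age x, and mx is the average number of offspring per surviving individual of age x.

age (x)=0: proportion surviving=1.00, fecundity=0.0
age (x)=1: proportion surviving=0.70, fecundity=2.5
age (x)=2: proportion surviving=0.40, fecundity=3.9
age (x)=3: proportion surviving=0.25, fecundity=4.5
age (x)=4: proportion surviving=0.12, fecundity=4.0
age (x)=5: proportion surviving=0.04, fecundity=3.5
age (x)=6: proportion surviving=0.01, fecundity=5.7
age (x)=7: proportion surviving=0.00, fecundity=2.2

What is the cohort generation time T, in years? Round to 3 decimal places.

lx·mx: 0, 1.75, 1.56, 1.125, 0.48, 0.14, 0.057, 0 → R0 = 5.112
x·lx·mx: 0, 1.75, 3.12, 3.375, 1.92, 0.7, 0.342, 0 → Σ = 11.207
T = 11.207 / 5.112 = 2.192293… → 2.192

2.192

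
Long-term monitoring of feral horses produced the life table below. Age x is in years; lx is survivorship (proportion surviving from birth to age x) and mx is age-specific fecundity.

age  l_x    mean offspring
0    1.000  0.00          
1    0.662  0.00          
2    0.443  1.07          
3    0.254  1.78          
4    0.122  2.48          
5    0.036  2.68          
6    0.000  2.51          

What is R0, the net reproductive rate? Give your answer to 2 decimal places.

1.33

lx·mx by age: 0, 0, 0.47401, 0.45212, 0.30256, 0.09648, 0
R0 = Σ lx·mx = 1.32517 → 1.33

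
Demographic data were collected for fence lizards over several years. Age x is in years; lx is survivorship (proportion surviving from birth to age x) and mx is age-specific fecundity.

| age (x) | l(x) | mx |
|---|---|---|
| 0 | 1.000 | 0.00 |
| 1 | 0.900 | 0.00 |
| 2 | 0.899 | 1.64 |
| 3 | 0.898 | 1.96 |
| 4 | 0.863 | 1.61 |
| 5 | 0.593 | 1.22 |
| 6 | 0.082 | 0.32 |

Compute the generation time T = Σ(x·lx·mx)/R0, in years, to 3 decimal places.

3.268

lx·mx: 0, 0, 1.47436, 1.76008, 1.38943, 0.72346, 0.02624 → R0 = 5.37357
x·lx·mx: 0, 0, 2.94872, 5.28024, 5.55772, 3.6173, 0.15744 → Σ = 17.56142
T = 17.56142 / 5.37357 = 3.26811… → 3.268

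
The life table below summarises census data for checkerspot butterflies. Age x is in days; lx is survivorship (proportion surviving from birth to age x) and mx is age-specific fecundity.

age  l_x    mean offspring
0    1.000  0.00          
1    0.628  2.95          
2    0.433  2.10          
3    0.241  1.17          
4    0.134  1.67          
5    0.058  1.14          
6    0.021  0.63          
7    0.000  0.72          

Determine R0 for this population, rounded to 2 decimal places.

lx·mx by age: 0, 1.8526, 0.9093, 0.28197, 0.22378, 0.06612, 0.01323, 0
R0 = Σ lx·mx = 3.347 → 3.35

3.35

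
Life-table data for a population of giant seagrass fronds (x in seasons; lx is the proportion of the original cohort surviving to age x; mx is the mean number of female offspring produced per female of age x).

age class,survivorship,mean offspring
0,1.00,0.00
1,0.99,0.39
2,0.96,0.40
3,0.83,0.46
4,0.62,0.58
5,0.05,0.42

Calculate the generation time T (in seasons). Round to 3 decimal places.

lx·mx: 0, 0.3861, 0.384, 0.3818, 0.3596, 0.021 → R0 = 1.5325
x·lx·mx: 0, 0.3861, 0.768, 1.1454, 1.4384, 0.105 → Σ = 3.8429
T = 3.8429 / 1.5325 = 2.507602… → 2.508

2.508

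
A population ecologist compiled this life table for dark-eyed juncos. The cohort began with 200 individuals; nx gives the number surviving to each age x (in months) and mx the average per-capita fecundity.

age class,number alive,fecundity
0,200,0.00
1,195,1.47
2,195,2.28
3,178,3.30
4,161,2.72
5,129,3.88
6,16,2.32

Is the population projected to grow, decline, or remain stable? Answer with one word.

growing

lx = nx/n0 = nx/200: 1, 0.975, 0.975, 0.89, 0.805, 0.645, 0.08
R0 = Σ lx·mx = 0 + 1.43325 + 2.223 + 2.937 + 2.1896 + 2.5026 + 0.1856 = 11.47105
R0 > 1, so the population is growing.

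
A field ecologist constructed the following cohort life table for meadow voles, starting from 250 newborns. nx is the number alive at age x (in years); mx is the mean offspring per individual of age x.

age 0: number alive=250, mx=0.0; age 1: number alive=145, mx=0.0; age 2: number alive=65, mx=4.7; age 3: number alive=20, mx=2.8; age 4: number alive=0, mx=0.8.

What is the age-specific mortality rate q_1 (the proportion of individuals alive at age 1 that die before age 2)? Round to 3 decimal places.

0.552

lx = nx/n0 = nx/250: 1, 0.58, 0.26, 0.08, 0
q_1 = (l_1 − l_2) / l_1 = (0.58 − 0.26) / 0.58
     = 0.32 / 0.58 = 0.551724… → 0.552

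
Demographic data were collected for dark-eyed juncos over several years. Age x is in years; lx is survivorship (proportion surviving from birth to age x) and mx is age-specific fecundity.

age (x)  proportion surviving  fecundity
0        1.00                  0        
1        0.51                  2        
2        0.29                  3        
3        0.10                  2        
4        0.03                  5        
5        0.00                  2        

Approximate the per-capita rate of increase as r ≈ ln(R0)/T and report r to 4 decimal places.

R0 = Σ lx·mx = 0 + 1.02 + 0.87 + 0.2 + 0.15 + 0 = 2.24
Σ x·lx·mx = 3.96; T = 3.96/2.24 = 1.76786…
r ≈ ln(R0)/T = ln(2.24)/1.76786… = 0.456188… → 0.4562

0.4562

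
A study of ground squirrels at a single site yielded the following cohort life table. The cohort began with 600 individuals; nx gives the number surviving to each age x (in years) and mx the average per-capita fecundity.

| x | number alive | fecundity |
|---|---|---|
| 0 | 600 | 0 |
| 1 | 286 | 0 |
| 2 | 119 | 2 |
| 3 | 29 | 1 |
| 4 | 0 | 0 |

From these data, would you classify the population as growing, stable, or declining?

lx = nx/n0 = nx/600: 1, 0.47667…, 0.19833…, 0.04833…, 0
R0 = Σ lx·mx = 0 + 0 + 0.396667… + 0.048333… + 0 = 0.445…
R0 < 1, so the population is declining.

declining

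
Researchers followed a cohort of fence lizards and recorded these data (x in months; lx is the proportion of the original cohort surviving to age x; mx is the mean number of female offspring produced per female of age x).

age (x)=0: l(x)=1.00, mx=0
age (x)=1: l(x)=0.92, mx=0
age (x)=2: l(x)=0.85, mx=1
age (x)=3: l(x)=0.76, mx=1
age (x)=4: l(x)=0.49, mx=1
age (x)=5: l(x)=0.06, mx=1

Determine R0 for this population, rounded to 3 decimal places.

2.160

lx·mx by age: 0, 0, 0.85, 0.76, 0.49, 0.06
R0 = Σ lx·mx = 2.16 → 2.160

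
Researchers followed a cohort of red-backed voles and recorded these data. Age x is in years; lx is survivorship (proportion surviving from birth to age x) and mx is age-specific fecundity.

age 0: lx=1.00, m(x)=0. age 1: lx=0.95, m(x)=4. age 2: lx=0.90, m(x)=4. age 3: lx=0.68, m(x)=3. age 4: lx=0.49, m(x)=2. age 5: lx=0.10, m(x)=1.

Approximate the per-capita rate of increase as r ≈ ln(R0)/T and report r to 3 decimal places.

1.149

R0 = Σ lx·mx = 0 + 3.8 + 3.6 + 2.04 + 0.98 + 0.1 = 10.52
Σ x·lx·mx = 21.54; T = 21.54/10.52 = 2.04753…
r ≈ ln(R0)/T = ln(10.52)/2.04753… = 1.14933… → 1.149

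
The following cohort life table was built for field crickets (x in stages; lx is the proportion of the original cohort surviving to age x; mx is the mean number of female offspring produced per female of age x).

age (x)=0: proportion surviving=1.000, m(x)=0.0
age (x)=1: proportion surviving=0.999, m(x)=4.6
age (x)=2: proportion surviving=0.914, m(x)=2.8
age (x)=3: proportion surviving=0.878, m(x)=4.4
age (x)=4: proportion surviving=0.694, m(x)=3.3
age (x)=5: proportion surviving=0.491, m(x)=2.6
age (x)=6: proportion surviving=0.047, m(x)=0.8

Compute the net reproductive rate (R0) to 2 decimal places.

lx·mx by age: 0, 4.5954, 2.5592, 3.8632, 2.2902, 1.2766, 0.0376
R0 = Σ lx·mx = 14.6222 → 14.62

14.62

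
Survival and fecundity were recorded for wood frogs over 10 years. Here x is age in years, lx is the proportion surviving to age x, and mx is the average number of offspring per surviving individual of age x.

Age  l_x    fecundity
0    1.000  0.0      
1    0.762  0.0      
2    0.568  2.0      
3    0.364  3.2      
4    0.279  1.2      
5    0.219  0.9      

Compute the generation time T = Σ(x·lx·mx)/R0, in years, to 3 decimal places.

2.856

lx·mx: 0, 0, 1.136, 1.1648, 0.3348, 0.1971 → R0 = 2.8327
x·lx·mx: 0, 0, 2.272, 3.4944, 1.3392, 0.9855 → Σ = 8.0911
T = 8.0911 / 2.8327 = 2.856321… → 2.856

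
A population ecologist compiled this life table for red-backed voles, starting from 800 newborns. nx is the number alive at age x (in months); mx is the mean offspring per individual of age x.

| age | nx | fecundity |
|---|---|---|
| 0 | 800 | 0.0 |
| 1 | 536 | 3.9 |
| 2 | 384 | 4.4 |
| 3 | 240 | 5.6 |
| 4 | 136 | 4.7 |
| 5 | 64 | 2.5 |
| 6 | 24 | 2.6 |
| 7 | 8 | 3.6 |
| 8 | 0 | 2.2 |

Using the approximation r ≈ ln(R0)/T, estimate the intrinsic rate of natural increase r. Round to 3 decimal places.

0.903

lx = nx/n0 = nx/800: 1, 0.67, 0.48, 0.3, 0.17, 0.08, 0.03, 0.01, 0
R0 = Σ lx·mx = 0 + 2.613 + 2.112 + 1.68 + 0.799 + 0.2 + 0.078 + 0.036 + 0 = 7.518
Σ x·lx·mx = 16.793; T = 16.793/7.518 = 2.23371…
r ≈ ln(R0)/T = ln(7.518)/2.23371… = 0.90312… → 0.903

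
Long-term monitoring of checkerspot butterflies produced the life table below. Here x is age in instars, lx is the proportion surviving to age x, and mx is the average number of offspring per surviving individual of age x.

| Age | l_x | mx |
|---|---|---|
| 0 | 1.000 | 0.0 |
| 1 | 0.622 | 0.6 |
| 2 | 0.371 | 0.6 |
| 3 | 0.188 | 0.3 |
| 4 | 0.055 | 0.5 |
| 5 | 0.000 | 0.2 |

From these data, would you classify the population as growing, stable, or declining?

declining

R0 = Σ lx·mx = 0 + 0.3732 + 0.2226 + 0.0564 + 0.0275 + 0 = 0.6797
R0 < 1, so the population is declining.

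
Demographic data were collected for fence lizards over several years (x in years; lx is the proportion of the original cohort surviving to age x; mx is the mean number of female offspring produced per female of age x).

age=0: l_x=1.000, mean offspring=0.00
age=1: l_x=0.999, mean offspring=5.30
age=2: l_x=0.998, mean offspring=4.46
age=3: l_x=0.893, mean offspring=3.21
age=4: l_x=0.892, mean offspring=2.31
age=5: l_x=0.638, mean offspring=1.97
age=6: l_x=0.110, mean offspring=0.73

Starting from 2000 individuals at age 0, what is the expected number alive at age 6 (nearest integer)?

Expected survivors = N0 · l_6 = 2000 × 0.110 = 220 → 220

220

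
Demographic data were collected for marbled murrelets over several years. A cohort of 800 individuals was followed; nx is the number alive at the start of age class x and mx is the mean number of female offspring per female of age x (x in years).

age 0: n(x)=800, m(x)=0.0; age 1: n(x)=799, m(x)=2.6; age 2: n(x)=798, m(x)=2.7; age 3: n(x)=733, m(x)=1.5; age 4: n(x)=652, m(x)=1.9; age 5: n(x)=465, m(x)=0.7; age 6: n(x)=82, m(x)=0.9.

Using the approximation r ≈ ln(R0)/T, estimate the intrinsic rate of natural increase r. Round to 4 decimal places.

0.9028

lx = nx/n0 = nx/800: 1, 0.99875, 0.9975, 0.91625, 0.815, 0.58125, 0.1025
R0 = Σ lx·mx = 0 + 2.59675… + 2.69325 + 1.37438… + 1.5485 + 0.40688… + 0.09225 = 8.712
Σ x·lx·mx = 20.88825; T = 20.88825/8.712 = 2.39764…
r ≈ ln(R0)/T = ln(8.712)/2.39764… = 0.902846… → 0.9028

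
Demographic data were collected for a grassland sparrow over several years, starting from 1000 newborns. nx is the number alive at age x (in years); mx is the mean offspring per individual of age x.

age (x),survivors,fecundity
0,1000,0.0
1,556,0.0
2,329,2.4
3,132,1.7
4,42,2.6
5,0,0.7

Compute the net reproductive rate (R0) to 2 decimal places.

lx = nx/n0 = nx/1000: 1, 0.556, 0.329, 0.132, 0.042, 0
lx·mx by age: 0, 0, 0.7896, 0.2244, 0.1092, 0
R0 = Σ lx·mx = 1.1232 → 1.12

1.12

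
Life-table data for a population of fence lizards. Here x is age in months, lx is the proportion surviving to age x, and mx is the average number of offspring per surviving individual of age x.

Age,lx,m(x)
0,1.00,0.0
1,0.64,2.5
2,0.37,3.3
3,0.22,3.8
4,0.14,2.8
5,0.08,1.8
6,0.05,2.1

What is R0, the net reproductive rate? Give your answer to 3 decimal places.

lx·mx by age: 0, 1.6, 1.221, 0.836, 0.392, 0.144, 0.105
R0 = Σ lx·mx = 4.298 → 4.298

4.298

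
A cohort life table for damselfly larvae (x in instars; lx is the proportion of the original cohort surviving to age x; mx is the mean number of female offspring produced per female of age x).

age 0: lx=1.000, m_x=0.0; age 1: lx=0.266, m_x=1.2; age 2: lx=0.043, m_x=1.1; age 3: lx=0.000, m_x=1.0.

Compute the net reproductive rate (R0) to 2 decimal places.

0.37

lx·mx by age: 0, 0.3192, 0.0473, 0
R0 = Σ lx·mx = 0.3665 → 0.37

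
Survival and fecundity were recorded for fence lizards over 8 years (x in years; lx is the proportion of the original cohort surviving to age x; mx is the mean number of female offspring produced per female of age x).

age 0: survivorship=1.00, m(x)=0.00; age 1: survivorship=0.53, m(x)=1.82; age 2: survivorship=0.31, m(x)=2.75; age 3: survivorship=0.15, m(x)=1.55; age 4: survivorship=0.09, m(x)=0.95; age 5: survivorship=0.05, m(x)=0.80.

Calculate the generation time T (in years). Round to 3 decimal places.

lx·mx: 0, 0.9646, 0.8525, 0.2325, 0.0855, 0.04 → R0 = 2.1751
x·lx·mx: 0, 0.9646, 1.705, 0.6975, 0.342, 0.2 → Σ = 3.9091
T = 3.9091 / 2.1751 = 1.797205… → 1.797

1.797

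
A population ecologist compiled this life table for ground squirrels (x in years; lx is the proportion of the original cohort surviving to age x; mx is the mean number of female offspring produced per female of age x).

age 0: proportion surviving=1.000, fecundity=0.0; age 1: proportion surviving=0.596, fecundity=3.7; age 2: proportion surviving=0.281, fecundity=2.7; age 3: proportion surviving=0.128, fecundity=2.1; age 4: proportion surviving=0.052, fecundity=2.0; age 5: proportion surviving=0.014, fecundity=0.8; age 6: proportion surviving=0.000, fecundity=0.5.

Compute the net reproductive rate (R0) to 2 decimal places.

3.35

lx·mx by age: 0, 2.2052, 0.7587, 0.2688, 0.104, 0.0112, 0
R0 = Σ lx·mx = 3.3479 → 3.35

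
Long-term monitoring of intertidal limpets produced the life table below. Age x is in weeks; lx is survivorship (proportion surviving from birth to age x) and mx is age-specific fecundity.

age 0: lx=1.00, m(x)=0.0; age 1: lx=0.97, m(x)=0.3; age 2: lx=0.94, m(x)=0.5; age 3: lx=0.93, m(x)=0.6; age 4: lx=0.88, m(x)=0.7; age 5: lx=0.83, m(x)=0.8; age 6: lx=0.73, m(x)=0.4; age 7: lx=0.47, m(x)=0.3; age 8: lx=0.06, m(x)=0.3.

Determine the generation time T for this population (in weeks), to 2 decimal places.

3.79

lx·mx: 0, 0.291, 0.47, 0.558, 0.616, 0.664, 0.292, 0.141, 0.018 → R0 = 3.05
x·lx·mx: 0, 0.291, 0.94, 1.674, 2.464, 3.32, 1.752, 0.987, 0.144 → Σ = 11.572
T = 11.572 / 3.05 = 3.794098… → 3.79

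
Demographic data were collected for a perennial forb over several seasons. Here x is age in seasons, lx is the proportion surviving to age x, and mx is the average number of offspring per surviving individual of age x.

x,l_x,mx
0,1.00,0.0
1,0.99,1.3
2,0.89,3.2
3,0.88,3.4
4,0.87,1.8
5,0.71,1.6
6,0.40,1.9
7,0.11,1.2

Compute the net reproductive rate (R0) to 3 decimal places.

lx·mx by age: 0, 1.287, 2.848, 2.992, 1.566, 1.136, 0.76, 0.132
R0 = Σ lx·mx = 10.721 → 10.721

10.721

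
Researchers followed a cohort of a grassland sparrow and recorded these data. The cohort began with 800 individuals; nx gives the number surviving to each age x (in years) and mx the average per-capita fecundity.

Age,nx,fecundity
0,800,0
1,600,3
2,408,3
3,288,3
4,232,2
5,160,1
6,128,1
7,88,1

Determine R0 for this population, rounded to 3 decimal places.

5.910

lx = nx/n0 = nx/800: 1, 0.75, 0.51, 0.36, 0.29, 0.2, 0.16, 0.11
lx·mx by age: 0, 2.25, 1.53, 1.08, 0.58, 0.2, 0.16, 0.11
R0 = Σ lx·mx = 5.91 → 5.910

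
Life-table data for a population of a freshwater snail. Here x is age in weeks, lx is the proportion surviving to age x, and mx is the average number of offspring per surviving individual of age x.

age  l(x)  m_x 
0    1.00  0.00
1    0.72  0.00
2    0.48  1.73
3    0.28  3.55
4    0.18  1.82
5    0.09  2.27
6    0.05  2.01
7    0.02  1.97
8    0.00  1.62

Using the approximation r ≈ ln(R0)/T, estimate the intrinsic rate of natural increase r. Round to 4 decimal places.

R0 = Σ lx·mx = 0 + 0 + 0.8304 + 0.994 + 0.3276 + 0.2043 + 0.1005 + 0.0394 + 0 = 2.4962
Σ x·lx·mx = 7.8535; T = 7.8535/2.4962 = 3.14618…
r ≈ ln(R0)/T = ln(2.4962)/3.14618… = 0.290755… → 0.2908

0.2908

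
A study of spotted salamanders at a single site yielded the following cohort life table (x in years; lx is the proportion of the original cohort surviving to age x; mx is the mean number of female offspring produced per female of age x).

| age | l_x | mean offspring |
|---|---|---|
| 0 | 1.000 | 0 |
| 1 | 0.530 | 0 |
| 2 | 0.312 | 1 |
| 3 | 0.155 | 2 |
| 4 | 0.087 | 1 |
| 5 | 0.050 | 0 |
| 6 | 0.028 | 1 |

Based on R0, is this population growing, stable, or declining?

declining

R0 = Σ lx·mx = 0 + 0 + 0.312 + 0.31 + 0.087 + 0 + 0.028 = 0.737
R0 < 1, so the population is declining.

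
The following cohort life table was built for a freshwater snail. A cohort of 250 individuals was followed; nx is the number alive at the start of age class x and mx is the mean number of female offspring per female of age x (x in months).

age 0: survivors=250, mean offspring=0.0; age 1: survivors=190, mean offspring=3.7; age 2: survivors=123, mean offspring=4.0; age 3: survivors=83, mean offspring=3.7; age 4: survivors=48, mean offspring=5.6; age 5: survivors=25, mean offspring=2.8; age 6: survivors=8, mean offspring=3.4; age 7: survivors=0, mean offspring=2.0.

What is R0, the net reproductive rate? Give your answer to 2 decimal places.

7.47

lx = nx/n0 = nx/250: 1, 0.76, 0.492, 0.332, 0.192, 0.1, 0.032, 0
lx·mx by age: 0, 2.812, 1.968, 1.2284, 1.0752, 0.28, 0.1088, 0
R0 = Σ lx·mx = 7.4724 → 7.47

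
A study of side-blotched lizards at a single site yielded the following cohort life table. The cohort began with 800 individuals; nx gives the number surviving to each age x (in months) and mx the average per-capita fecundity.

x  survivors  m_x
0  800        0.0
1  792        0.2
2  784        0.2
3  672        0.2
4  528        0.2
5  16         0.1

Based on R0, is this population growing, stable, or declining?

declining

lx = nx/n0 = nx/800: 1, 0.99, 0.98, 0.84, 0.66, 0.02
R0 = Σ lx·mx = 0 + 0.198 + 0.196 + 0.168 + 0.132 + 0.002 = 0.696
R0 < 1, so the population is declining.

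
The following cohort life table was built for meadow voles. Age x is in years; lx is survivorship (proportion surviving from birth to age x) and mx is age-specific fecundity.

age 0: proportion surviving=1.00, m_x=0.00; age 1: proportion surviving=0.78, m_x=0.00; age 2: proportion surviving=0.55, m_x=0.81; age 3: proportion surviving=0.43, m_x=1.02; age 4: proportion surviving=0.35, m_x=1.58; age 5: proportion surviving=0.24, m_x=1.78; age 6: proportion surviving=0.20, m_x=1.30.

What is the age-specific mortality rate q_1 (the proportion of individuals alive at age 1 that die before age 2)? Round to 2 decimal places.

q_1 = (l_1 − l_2) / l_1 = (0.78 − 0.55) / 0.78
     = 0.23 / 0.78 = 0.294872… → 0.29

0.29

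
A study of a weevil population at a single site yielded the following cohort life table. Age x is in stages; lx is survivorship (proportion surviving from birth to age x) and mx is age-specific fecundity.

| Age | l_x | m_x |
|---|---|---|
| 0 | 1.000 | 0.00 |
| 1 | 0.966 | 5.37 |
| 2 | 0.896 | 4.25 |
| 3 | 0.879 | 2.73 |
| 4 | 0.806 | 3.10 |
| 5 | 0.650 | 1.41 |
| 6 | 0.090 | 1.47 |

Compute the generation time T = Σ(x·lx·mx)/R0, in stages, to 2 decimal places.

2.37

lx·mx: 0, 5.18742, 3.808, 2.39967, 2.4986, 0.9165, 0.1323 → R0 = 14.94249
x·lx·mx: 0, 5.18742, 7.616, 7.19901, 9.9944, 4.5825, 0.7938 → Σ = 35.37313
T = 35.37313 / 14.94249 = 2.367285… → 2.37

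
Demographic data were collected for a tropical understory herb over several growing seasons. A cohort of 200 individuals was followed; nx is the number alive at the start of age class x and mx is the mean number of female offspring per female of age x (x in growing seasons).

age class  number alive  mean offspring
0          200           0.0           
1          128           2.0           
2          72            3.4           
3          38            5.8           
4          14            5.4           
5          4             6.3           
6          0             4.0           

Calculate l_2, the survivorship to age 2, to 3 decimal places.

l_2 = n_2/n_0 = 72/200 = 0.36 → 0.360

0.360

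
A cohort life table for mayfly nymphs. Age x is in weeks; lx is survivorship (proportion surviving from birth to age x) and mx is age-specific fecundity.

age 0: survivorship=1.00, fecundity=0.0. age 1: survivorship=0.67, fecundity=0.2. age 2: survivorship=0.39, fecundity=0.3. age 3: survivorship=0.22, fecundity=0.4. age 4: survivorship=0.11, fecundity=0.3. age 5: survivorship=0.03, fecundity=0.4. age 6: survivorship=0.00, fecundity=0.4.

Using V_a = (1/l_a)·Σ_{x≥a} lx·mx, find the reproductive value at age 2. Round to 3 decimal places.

0.641

lx·mx for x ≥ 2: 0.117, 0.088, 0.033, 0.012, 0 → sum = 0.25
V_2 = 0.25 / l_2 = 0.25 / 0.39 = 0.641026… → 0.641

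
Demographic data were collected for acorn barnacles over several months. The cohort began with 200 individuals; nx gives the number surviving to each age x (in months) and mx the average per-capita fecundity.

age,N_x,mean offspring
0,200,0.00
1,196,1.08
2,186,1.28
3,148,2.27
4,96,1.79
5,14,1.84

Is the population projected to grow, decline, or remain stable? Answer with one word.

growing

lx = nx/n0 = nx/200: 1, 0.98, 0.93, 0.74, 0.48, 0.07
R0 = Σ lx·mx = 0 + 1.0584 + 1.1904 + 1.6798 + 0.8592 + 0.1288 = 4.9166
R0 > 1, so the population is growing.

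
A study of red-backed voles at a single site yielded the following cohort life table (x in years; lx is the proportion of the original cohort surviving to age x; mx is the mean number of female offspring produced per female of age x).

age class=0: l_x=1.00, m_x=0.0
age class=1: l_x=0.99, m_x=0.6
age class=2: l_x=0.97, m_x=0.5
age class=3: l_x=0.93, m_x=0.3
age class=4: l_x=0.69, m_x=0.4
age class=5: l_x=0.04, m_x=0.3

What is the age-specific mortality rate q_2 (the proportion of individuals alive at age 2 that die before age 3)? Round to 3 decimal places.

q_2 = (l_2 − l_3) / l_2 = (0.97 − 0.93) / 0.97
     = 0.04 / 0.97 = 0.041237… → 0.041

0.041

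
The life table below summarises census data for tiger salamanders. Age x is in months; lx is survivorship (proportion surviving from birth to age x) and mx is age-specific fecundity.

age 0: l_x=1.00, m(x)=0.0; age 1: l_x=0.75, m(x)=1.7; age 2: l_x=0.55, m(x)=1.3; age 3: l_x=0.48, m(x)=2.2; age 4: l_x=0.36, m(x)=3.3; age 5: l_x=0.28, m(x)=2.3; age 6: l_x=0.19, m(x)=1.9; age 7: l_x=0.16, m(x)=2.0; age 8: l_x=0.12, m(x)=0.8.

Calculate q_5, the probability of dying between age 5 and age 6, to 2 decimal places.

0.32

q_5 = (l_5 − l_6) / l_5 = (0.28 − 0.19) / 0.28
     = 0.09 / 0.28 = 0.321429… → 0.32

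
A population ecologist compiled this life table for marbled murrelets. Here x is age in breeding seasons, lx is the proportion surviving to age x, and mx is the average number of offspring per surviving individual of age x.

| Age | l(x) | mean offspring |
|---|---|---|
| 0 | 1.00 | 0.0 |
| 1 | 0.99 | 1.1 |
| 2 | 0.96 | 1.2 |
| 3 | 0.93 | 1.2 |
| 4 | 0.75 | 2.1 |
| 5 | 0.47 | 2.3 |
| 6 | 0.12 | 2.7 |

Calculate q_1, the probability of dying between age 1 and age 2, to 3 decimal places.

0.030

q_1 = (l_1 − l_2) / l_1 = (0.99 − 0.96) / 0.99
     = 0.03 / 0.99 = 0.030303… → 0.030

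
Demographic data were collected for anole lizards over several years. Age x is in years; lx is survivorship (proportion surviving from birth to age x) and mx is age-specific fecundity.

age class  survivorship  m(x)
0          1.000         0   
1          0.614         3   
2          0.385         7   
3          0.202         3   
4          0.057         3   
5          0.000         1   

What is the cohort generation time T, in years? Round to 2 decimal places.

1.83

lx·mx: 0, 1.842, 2.695, 0.606, 0.171, 0 → R0 = 5.314
x·lx·mx: 0, 1.842, 5.39, 1.818, 0.684, 0 → Σ = 9.734
T = 9.734 / 5.314 = 1.831765… → 1.83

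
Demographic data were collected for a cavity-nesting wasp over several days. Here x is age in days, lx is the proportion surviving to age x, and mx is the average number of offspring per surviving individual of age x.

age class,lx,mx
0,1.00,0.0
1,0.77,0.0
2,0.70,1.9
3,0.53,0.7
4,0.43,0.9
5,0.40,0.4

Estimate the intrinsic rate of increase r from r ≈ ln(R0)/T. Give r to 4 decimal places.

0.2975

R0 = Σ lx·mx = 0 + 0 + 1.33 + 0.371 + 0.387 + 0.16 = 2.248
Σ x·lx·mx = 6.121; T = 6.121/2.248 = 2.72286…
r ≈ ln(R0)/T = ln(2.248)/2.72286… = 0.297496… → 0.2975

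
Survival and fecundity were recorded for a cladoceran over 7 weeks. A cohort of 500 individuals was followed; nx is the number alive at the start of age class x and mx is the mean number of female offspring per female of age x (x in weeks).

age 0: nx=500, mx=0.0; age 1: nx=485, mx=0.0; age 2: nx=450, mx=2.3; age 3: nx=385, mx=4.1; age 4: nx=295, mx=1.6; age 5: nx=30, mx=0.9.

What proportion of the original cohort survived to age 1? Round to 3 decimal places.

l_1 = n_1/n_0 = 485/500 = 0.97 → 0.970

0.970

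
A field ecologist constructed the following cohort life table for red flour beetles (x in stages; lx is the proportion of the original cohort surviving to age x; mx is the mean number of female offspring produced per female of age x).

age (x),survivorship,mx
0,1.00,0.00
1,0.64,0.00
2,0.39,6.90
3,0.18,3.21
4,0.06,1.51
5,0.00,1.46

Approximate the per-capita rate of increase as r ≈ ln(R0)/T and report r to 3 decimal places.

R0 = Σ lx·mx = 0 + 0 + 2.691 + 0.5778 + 0.0906 + 0 = 3.3594
Σ x·lx·mx = 7.4778; T = 7.4778/3.3594 = 2.22593…
r ≈ ln(R0)/T = ln(3.3594)/2.22593… = 0.54438… → 0.544

0.544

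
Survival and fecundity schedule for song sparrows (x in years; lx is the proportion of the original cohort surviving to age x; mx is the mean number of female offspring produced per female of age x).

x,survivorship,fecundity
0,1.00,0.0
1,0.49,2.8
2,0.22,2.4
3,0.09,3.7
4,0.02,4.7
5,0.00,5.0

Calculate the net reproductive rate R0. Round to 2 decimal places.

2.33

lx·mx by age: 0, 1.372, 0.528, 0.333, 0.094, 0
R0 = Σ lx·mx = 2.327 → 2.33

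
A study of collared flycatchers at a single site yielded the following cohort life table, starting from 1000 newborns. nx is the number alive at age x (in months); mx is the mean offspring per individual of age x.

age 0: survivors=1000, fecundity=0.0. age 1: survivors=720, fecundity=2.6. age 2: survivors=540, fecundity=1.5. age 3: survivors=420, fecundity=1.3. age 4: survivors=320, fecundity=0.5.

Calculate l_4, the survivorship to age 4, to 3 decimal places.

0.320

l_4 = n_4/n_0 = 320/1000 = 0.32 → 0.320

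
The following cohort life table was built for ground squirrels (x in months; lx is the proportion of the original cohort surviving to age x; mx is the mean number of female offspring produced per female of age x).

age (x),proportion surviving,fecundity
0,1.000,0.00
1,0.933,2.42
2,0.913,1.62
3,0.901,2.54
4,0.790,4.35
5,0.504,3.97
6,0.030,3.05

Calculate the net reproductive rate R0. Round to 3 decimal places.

lx·mx by age: 0, 2.25786, 1.47906, 2.28854, 3.4365, 2.00088, 0.0915
R0 = Σ lx·mx = 11.55434 → 11.554

11.554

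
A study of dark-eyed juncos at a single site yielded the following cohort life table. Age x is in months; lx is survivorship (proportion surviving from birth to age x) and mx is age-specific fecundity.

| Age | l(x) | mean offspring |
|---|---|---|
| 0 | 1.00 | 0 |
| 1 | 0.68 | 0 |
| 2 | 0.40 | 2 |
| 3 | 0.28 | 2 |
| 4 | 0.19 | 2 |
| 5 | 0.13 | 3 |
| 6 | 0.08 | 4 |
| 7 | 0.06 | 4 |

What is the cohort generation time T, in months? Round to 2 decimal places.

3.85

lx·mx: 0, 0, 0.8, 0.56, 0.38, 0.39, 0.32, 0.24 → R0 = 2.69
x·lx·mx: 0, 0, 1.6, 1.68, 1.52, 1.95, 1.92, 1.68 → Σ = 10.35
T = 10.35 / 2.69 = 3.847584… → 3.85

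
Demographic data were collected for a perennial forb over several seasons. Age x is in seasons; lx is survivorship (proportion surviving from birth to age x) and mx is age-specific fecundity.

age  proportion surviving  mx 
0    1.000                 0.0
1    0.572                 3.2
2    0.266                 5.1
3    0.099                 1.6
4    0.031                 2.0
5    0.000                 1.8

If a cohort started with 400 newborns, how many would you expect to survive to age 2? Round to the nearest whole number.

Expected survivors = N0 · l_2 = 400 × 0.266 = 106.4 → 106

106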